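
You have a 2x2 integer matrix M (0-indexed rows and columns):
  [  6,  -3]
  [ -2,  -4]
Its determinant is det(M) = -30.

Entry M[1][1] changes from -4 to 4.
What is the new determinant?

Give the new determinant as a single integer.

Answer: 18

Derivation:
det is linear in row 1: changing M[1][1] by delta changes det by delta * cofactor(1,1).
Cofactor C_11 = (-1)^(1+1) * minor(1,1) = 6
Entry delta = 4 - -4 = 8
Det delta = 8 * 6 = 48
New det = -30 + 48 = 18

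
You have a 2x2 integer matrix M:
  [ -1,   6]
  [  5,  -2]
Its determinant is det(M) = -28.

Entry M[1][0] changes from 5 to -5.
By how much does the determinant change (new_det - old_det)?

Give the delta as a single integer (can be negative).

Answer: 60

Derivation:
Cofactor C_10 = -6
Entry delta = -5 - 5 = -10
Det delta = entry_delta * cofactor = -10 * -6 = 60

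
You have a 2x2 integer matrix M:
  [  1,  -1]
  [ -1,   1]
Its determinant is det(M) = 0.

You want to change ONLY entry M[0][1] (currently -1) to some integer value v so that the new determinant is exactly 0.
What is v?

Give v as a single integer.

det is linear in entry M[0][1]: det = old_det + (v - -1) * C_01
Cofactor C_01 = 1
Want det = 0: 0 + (v - -1) * 1 = 0
  (v - -1) = 0 / 1 = 0
  v = -1 + (0) = -1

Answer: -1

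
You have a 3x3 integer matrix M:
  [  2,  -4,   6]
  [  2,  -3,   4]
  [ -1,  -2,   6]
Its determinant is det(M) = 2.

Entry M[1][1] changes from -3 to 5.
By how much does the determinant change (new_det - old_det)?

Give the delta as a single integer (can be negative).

Answer: 144

Derivation:
Cofactor C_11 = 18
Entry delta = 5 - -3 = 8
Det delta = entry_delta * cofactor = 8 * 18 = 144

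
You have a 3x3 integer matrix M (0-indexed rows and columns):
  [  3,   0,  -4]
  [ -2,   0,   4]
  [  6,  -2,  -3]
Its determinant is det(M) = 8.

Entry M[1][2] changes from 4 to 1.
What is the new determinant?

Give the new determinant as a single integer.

det is linear in row 1: changing M[1][2] by delta changes det by delta * cofactor(1,2).
Cofactor C_12 = (-1)^(1+2) * minor(1,2) = 6
Entry delta = 1 - 4 = -3
Det delta = -3 * 6 = -18
New det = 8 + -18 = -10

Answer: -10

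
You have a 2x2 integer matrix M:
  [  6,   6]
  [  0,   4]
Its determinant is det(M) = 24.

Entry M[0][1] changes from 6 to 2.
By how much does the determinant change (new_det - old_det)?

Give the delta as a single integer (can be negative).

Answer: 0

Derivation:
Cofactor C_01 = 0
Entry delta = 2 - 6 = -4
Det delta = entry_delta * cofactor = -4 * 0 = 0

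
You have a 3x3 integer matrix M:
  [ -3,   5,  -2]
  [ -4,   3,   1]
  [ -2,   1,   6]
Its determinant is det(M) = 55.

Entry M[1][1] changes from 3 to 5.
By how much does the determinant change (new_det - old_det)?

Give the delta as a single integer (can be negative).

Answer: -44

Derivation:
Cofactor C_11 = -22
Entry delta = 5 - 3 = 2
Det delta = entry_delta * cofactor = 2 * -22 = -44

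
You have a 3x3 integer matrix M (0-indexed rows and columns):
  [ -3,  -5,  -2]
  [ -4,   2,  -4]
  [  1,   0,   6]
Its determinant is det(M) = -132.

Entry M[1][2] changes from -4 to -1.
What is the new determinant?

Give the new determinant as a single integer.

det is linear in row 1: changing M[1][2] by delta changes det by delta * cofactor(1,2).
Cofactor C_12 = (-1)^(1+2) * minor(1,2) = -5
Entry delta = -1 - -4 = 3
Det delta = 3 * -5 = -15
New det = -132 + -15 = -147

Answer: -147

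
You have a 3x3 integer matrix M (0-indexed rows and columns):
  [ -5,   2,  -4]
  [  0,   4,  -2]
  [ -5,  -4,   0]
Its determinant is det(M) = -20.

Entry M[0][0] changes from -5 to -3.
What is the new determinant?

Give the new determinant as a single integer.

det is linear in row 0: changing M[0][0] by delta changes det by delta * cofactor(0,0).
Cofactor C_00 = (-1)^(0+0) * minor(0,0) = -8
Entry delta = -3 - -5 = 2
Det delta = 2 * -8 = -16
New det = -20 + -16 = -36

Answer: -36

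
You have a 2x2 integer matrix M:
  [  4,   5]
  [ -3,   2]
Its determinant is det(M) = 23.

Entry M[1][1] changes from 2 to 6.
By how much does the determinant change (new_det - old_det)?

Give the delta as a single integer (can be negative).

Answer: 16

Derivation:
Cofactor C_11 = 4
Entry delta = 6 - 2 = 4
Det delta = entry_delta * cofactor = 4 * 4 = 16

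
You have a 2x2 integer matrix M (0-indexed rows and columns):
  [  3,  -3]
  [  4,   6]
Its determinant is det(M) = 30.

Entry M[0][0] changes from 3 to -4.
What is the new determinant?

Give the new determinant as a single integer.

det is linear in row 0: changing M[0][0] by delta changes det by delta * cofactor(0,0).
Cofactor C_00 = (-1)^(0+0) * minor(0,0) = 6
Entry delta = -4 - 3 = -7
Det delta = -7 * 6 = -42
New det = 30 + -42 = -12

Answer: -12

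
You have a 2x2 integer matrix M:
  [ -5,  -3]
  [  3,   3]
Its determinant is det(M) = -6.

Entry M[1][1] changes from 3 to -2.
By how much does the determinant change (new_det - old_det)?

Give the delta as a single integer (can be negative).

Answer: 25

Derivation:
Cofactor C_11 = -5
Entry delta = -2 - 3 = -5
Det delta = entry_delta * cofactor = -5 * -5 = 25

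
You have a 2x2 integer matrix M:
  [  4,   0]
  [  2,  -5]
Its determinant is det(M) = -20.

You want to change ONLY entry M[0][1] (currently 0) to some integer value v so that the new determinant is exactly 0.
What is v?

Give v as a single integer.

Answer: -10

Derivation:
det is linear in entry M[0][1]: det = old_det + (v - 0) * C_01
Cofactor C_01 = -2
Want det = 0: -20 + (v - 0) * -2 = 0
  (v - 0) = 20 / -2 = -10
  v = 0 + (-10) = -10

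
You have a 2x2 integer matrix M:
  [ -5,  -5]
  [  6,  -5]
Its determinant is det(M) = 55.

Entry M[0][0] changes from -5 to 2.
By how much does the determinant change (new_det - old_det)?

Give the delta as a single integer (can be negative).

Answer: -35

Derivation:
Cofactor C_00 = -5
Entry delta = 2 - -5 = 7
Det delta = entry_delta * cofactor = 7 * -5 = -35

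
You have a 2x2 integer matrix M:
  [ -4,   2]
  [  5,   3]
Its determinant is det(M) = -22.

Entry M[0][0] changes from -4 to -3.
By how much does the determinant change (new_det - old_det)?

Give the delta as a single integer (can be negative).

Answer: 3

Derivation:
Cofactor C_00 = 3
Entry delta = -3 - -4 = 1
Det delta = entry_delta * cofactor = 1 * 3 = 3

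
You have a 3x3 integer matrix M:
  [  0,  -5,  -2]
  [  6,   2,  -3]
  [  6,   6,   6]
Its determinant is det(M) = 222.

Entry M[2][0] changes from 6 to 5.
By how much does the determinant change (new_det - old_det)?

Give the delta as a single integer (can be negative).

Cofactor C_20 = 19
Entry delta = 5 - 6 = -1
Det delta = entry_delta * cofactor = -1 * 19 = -19

Answer: -19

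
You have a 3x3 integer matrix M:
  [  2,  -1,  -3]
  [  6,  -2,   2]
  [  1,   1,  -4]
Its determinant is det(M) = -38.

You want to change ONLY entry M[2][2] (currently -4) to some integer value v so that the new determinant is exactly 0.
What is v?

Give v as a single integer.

det is linear in entry M[2][2]: det = old_det + (v - -4) * C_22
Cofactor C_22 = 2
Want det = 0: -38 + (v - -4) * 2 = 0
  (v - -4) = 38 / 2 = 19
  v = -4 + (19) = 15

Answer: 15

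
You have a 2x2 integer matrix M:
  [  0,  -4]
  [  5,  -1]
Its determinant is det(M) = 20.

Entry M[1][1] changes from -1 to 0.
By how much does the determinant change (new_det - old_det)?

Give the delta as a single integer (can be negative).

Cofactor C_11 = 0
Entry delta = 0 - -1 = 1
Det delta = entry_delta * cofactor = 1 * 0 = 0

Answer: 0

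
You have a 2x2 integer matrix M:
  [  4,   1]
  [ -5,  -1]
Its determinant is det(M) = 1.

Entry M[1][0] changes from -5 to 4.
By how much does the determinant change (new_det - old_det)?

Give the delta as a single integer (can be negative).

Cofactor C_10 = -1
Entry delta = 4 - -5 = 9
Det delta = entry_delta * cofactor = 9 * -1 = -9

Answer: -9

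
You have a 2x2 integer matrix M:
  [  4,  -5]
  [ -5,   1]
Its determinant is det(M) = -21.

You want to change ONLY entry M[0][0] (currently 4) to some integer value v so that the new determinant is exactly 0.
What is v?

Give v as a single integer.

Answer: 25

Derivation:
det is linear in entry M[0][0]: det = old_det + (v - 4) * C_00
Cofactor C_00 = 1
Want det = 0: -21 + (v - 4) * 1 = 0
  (v - 4) = 21 / 1 = 21
  v = 4 + (21) = 25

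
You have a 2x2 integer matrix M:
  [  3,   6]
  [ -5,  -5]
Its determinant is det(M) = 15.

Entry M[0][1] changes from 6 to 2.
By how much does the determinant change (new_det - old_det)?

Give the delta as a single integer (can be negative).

Cofactor C_01 = 5
Entry delta = 2 - 6 = -4
Det delta = entry_delta * cofactor = -4 * 5 = -20

Answer: -20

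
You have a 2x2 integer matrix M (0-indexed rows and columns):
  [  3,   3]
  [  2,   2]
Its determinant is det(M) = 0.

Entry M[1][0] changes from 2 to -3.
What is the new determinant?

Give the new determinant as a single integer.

det is linear in row 1: changing M[1][0] by delta changes det by delta * cofactor(1,0).
Cofactor C_10 = (-1)^(1+0) * minor(1,0) = -3
Entry delta = -3 - 2 = -5
Det delta = -5 * -3 = 15
New det = 0 + 15 = 15

Answer: 15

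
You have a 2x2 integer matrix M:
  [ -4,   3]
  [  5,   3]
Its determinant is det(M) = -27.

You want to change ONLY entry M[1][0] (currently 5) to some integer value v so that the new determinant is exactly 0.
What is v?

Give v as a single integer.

Answer: -4

Derivation:
det is linear in entry M[1][0]: det = old_det + (v - 5) * C_10
Cofactor C_10 = -3
Want det = 0: -27 + (v - 5) * -3 = 0
  (v - 5) = 27 / -3 = -9
  v = 5 + (-9) = -4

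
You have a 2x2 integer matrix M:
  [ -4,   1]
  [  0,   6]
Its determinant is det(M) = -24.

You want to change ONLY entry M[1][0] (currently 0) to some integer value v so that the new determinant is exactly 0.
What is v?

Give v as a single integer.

det is linear in entry M[1][0]: det = old_det + (v - 0) * C_10
Cofactor C_10 = -1
Want det = 0: -24 + (v - 0) * -1 = 0
  (v - 0) = 24 / -1 = -24
  v = 0 + (-24) = -24

Answer: -24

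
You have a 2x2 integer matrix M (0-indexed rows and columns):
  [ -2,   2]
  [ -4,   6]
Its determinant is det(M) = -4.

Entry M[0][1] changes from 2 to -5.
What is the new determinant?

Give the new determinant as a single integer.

det is linear in row 0: changing M[0][1] by delta changes det by delta * cofactor(0,1).
Cofactor C_01 = (-1)^(0+1) * minor(0,1) = 4
Entry delta = -5 - 2 = -7
Det delta = -7 * 4 = -28
New det = -4 + -28 = -32

Answer: -32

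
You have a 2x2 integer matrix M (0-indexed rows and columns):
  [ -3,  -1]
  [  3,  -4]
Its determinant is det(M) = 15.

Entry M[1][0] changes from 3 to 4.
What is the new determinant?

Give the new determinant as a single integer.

Answer: 16

Derivation:
det is linear in row 1: changing M[1][0] by delta changes det by delta * cofactor(1,0).
Cofactor C_10 = (-1)^(1+0) * minor(1,0) = 1
Entry delta = 4 - 3 = 1
Det delta = 1 * 1 = 1
New det = 15 + 1 = 16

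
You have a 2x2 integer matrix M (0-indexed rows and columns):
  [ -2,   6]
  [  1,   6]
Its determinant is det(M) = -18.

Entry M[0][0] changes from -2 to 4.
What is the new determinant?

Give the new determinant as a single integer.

det is linear in row 0: changing M[0][0] by delta changes det by delta * cofactor(0,0).
Cofactor C_00 = (-1)^(0+0) * minor(0,0) = 6
Entry delta = 4 - -2 = 6
Det delta = 6 * 6 = 36
New det = -18 + 36 = 18

Answer: 18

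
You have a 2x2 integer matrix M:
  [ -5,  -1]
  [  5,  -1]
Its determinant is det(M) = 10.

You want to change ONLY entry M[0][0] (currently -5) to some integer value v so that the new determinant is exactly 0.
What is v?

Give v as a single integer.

Answer: 5

Derivation:
det is linear in entry M[0][0]: det = old_det + (v - -5) * C_00
Cofactor C_00 = -1
Want det = 0: 10 + (v - -5) * -1 = 0
  (v - -5) = -10 / -1 = 10
  v = -5 + (10) = 5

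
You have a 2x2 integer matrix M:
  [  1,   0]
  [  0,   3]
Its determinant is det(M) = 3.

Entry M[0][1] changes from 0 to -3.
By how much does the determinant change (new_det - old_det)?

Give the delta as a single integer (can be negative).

Cofactor C_01 = 0
Entry delta = -3 - 0 = -3
Det delta = entry_delta * cofactor = -3 * 0 = 0

Answer: 0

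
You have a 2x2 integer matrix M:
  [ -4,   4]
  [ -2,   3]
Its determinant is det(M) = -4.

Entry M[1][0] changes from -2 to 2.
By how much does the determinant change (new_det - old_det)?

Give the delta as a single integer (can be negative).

Cofactor C_10 = -4
Entry delta = 2 - -2 = 4
Det delta = entry_delta * cofactor = 4 * -4 = -16

Answer: -16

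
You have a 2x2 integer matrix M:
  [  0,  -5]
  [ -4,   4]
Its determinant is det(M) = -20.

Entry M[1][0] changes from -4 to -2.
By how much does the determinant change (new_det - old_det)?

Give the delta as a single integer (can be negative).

Answer: 10

Derivation:
Cofactor C_10 = 5
Entry delta = -2 - -4 = 2
Det delta = entry_delta * cofactor = 2 * 5 = 10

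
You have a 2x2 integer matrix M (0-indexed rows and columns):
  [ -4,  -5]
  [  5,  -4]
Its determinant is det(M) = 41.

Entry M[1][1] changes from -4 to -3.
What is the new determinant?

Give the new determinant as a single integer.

det is linear in row 1: changing M[1][1] by delta changes det by delta * cofactor(1,1).
Cofactor C_11 = (-1)^(1+1) * minor(1,1) = -4
Entry delta = -3 - -4 = 1
Det delta = 1 * -4 = -4
New det = 41 + -4 = 37

Answer: 37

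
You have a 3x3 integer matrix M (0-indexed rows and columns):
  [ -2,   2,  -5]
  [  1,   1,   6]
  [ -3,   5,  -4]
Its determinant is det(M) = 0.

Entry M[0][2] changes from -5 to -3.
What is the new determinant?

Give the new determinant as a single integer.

Answer: 16

Derivation:
det is linear in row 0: changing M[0][2] by delta changes det by delta * cofactor(0,2).
Cofactor C_02 = (-1)^(0+2) * minor(0,2) = 8
Entry delta = -3 - -5 = 2
Det delta = 2 * 8 = 16
New det = 0 + 16 = 16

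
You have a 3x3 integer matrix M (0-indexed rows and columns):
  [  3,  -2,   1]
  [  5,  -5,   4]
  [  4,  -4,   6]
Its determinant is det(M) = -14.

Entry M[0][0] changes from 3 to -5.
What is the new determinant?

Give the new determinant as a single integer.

Answer: 98

Derivation:
det is linear in row 0: changing M[0][0] by delta changes det by delta * cofactor(0,0).
Cofactor C_00 = (-1)^(0+0) * minor(0,0) = -14
Entry delta = -5 - 3 = -8
Det delta = -8 * -14 = 112
New det = -14 + 112 = 98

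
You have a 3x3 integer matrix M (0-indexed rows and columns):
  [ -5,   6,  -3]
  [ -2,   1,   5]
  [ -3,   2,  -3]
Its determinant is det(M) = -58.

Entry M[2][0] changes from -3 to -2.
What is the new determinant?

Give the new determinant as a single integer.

Answer: -25

Derivation:
det is linear in row 2: changing M[2][0] by delta changes det by delta * cofactor(2,0).
Cofactor C_20 = (-1)^(2+0) * minor(2,0) = 33
Entry delta = -2 - -3 = 1
Det delta = 1 * 33 = 33
New det = -58 + 33 = -25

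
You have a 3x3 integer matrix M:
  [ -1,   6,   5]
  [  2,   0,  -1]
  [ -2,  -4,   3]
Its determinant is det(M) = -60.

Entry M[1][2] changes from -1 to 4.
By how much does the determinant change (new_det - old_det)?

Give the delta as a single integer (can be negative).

Answer: -80

Derivation:
Cofactor C_12 = -16
Entry delta = 4 - -1 = 5
Det delta = entry_delta * cofactor = 5 * -16 = -80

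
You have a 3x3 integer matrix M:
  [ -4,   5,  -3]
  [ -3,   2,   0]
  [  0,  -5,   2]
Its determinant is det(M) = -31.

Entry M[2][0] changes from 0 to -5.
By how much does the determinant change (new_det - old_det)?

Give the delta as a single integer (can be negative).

Cofactor C_20 = 6
Entry delta = -5 - 0 = -5
Det delta = entry_delta * cofactor = -5 * 6 = -30

Answer: -30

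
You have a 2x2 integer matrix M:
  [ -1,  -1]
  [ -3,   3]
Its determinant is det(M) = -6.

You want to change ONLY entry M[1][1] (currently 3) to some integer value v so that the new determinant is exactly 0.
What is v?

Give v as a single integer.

Answer: -3

Derivation:
det is linear in entry M[1][1]: det = old_det + (v - 3) * C_11
Cofactor C_11 = -1
Want det = 0: -6 + (v - 3) * -1 = 0
  (v - 3) = 6 / -1 = -6
  v = 3 + (-6) = -3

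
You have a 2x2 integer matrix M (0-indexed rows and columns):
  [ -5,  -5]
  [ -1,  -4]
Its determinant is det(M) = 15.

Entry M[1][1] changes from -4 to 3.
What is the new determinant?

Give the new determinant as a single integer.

det is linear in row 1: changing M[1][1] by delta changes det by delta * cofactor(1,1).
Cofactor C_11 = (-1)^(1+1) * minor(1,1) = -5
Entry delta = 3 - -4 = 7
Det delta = 7 * -5 = -35
New det = 15 + -35 = -20

Answer: -20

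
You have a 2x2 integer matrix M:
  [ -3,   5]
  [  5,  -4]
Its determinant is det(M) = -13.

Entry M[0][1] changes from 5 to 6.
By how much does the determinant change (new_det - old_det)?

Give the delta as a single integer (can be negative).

Cofactor C_01 = -5
Entry delta = 6 - 5 = 1
Det delta = entry_delta * cofactor = 1 * -5 = -5

Answer: -5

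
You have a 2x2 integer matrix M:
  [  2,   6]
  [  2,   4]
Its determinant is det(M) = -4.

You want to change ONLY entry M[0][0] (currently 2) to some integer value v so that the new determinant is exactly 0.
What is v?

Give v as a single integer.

det is linear in entry M[0][0]: det = old_det + (v - 2) * C_00
Cofactor C_00 = 4
Want det = 0: -4 + (v - 2) * 4 = 0
  (v - 2) = 4 / 4 = 1
  v = 2 + (1) = 3

Answer: 3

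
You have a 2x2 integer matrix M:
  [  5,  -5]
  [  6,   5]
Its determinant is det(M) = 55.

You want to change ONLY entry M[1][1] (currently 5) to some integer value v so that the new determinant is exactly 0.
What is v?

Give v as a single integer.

Answer: -6

Derivation:
det is linear in entry M[1][1]: det = old_det + (v - 5) * C_11
Cofactor C_11 = 5
Want det = 0: 55 + (v - 5) * 5 = 0
  (v - 5) = -55 / 5 = -11
  v = 5 + (-11) = -6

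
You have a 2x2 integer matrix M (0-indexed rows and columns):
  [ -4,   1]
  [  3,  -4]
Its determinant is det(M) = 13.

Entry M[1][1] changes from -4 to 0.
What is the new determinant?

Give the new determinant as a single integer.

Answer: -3

Derivation:
det is linear in row 1: changing M[1][1] by delta changes det by delta * cofactor(1,1).
Cofactor C_11 = (-1)^(1+1) * minor(1,1) = -4
Entry delta = 0 - -4 = 4
Det delta = 4 * -4 = -16
New det = 13 + -16 = -3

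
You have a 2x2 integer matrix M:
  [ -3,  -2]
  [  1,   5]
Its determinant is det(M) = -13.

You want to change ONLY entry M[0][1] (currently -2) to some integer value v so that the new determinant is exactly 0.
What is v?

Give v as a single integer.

det is linear in entry M[0][1]: det = old_det + (v - -2) * C_01
Cofactor C_01 = -1
Want det = 0: -13 + (v - -2) * -1 = 0
  (v - -2) = 13 / -1 = -13
  v = -2 + (-13) = -15

Answer: -15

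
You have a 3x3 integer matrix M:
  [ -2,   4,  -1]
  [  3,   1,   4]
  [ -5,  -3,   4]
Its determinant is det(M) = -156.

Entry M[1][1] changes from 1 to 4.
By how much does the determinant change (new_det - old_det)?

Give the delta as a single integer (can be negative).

Cofactor C_11 = -13
Entry delta = 4 - 1 = 3
Det delta = entry_delta * cofactor = 3 * -13 = -39

Answer: -39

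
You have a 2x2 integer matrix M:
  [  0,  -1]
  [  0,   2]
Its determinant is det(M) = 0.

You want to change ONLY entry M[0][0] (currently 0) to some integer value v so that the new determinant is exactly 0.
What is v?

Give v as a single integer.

Answer: 0

Derivation:
det is linear in entry M[0][0]: det = old_det + (v - 0) * C_00
Cofactor C_00 = 2
Want det = 0: 0 + (v - 0) * 2 = 0
  (v - 0) = 0 / 2 = 0
  v = 0 + (0) = 0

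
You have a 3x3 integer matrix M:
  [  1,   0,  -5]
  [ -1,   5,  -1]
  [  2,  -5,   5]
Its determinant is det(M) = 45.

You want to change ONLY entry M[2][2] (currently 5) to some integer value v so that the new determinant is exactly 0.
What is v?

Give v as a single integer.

Answer: -4

Derivation:
det is linear in entry M[2][2]: det = old_det + (v - 5) * C_22
Cofactor C_22 = 5
Want det = 0: 45 + (v - 5) * 5 = 0
  (v - 5) = -45 / 5 = -9
  v = 5 + (-9) = -4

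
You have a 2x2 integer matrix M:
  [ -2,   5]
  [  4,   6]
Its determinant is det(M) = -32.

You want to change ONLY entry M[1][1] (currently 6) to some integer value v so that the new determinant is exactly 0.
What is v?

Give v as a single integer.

Answer: -10

Derivation:
det is linear in entry M[1][1]: det = old_det + (v - 6) * C_11
Cofactor C_11 = -2
Want det = 0: -32 + (v - 6) * -2 = 0
  (v - 6) = 32 / -2 = -16
  v = 6 + (-16) = -10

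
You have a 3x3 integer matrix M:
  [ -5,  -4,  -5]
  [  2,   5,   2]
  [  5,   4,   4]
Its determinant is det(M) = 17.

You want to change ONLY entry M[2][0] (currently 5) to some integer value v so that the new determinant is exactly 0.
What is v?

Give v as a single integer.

Answer: 4

Derivation:
det is linear in entry M[2][0]: det = old_det + (v - 5) * C_20
Cofactor C_20 = 17
Want det = 0: 17 + (v - 5) * 17 = 0
  (v - 5) = -17 / 17 = -1
  v = 5 + (-1) = 4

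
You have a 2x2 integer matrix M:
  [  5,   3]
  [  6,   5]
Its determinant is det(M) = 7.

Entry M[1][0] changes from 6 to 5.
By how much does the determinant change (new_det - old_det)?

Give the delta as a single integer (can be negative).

Answer: 3

Derivation:
Cofactor C_10 = -3
Entry delta = 5 - 6 = -1
Det delta = entry_delta * cofactor = -1 * -3 = 3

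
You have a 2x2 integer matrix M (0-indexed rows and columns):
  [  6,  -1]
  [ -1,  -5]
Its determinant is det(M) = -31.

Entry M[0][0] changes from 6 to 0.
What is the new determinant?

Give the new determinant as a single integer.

Answer: -1

Derivation:
det is linear in row 0: changing M[0][0] by delta changes det by delta * cofactor(0,0).
Cofactor C_00 = (-1)^(0+0) * minor(0,0) = -5
Entry delta = 0 - 6 = -6
Det delta = -6 * -5 = 30
New det = -31 + 30 = -1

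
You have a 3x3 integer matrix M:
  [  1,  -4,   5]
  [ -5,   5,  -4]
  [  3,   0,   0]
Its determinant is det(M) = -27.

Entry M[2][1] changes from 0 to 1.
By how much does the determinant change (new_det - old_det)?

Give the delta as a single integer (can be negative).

Cofactor C_21 = -21
Entry delta = 1 - 0 = 1
Det delta = entry_delta * cofactor = 1 * -21 = -21

Answer: -21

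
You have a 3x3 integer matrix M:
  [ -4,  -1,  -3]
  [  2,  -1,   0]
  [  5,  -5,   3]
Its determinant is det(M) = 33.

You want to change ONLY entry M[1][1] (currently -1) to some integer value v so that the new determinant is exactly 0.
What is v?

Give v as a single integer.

Answer: -12

Derivation:
det is linear in entry M[1][1]: det = old_det + (v - -1) * C_11
Cofactor C_11 = 3
Want det = 0: 33 + (v - -1) * 3 = 0
  (v - -1) = -33 / 3 = -11
  v = -1 + (-11) = -12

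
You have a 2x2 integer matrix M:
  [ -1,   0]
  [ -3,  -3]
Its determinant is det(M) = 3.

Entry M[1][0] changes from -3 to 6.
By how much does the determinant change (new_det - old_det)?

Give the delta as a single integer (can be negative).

Answer: 0

Derivation:
Cofactor C_10 = 0
Entry delta = 6 - -3 = 9
Det delta = entry_delta * cofactor = 9 * 0 = 0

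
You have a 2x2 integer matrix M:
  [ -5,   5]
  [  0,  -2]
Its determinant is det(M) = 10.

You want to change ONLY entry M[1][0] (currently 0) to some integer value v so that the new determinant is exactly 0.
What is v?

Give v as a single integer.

det is linear in entry M[1][0]: det = old_det + (v - 0) * C_10
Cofactor C_10 = -5
Want det = 0: 10 + (v - 0) * -5 = 0
  (v - 0) = -10 / -5 = 2
  v = 0 + (2) = 2

Answer: 2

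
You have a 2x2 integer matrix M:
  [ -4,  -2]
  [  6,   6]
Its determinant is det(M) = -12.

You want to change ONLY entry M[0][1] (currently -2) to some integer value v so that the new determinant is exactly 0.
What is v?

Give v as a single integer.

Answer: -4

Derivation:
det is linear in entry M[0][1]: det = old_det + (v - -2) * C_01
Cofactor C_01 = -6
Want det = 0: -12 + (v - -2) * -6 = 0
  (v - -2) = 12 / -6 = -2
  v = -2 + (-2) = -4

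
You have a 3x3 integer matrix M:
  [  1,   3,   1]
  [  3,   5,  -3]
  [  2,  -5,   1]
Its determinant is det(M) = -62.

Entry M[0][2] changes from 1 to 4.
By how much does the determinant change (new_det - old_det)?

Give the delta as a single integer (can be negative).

Cofactor C_02 = -25
Entry delta = 4 - 1 = 3
Det delta = entry_delta * cofactor = 3 * -25 = -75

Answer: -75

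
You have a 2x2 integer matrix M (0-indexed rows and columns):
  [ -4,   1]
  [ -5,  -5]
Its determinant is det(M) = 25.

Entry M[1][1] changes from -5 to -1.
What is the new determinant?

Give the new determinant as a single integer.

det is linear in row 1: changing M[1][1] by delta changes det by delta * cofactor(1,1).
Cofactor C_11 = (-1)^(1+1) * minor(1,1) = -4
Entry delta = -1 - -5 = 4
Det delta = 4 * -4 = -16
New det = 25 + -16 = 9

Answer: 9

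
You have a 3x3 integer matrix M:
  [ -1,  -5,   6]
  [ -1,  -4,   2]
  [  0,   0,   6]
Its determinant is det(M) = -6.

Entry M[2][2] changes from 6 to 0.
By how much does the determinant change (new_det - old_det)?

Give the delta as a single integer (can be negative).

Cofactor C_22 = -1
Entry delta = 0 - 6 = -6
Det delta = entry_delta * cofactor = -6 * -1 = 6

Answer: 6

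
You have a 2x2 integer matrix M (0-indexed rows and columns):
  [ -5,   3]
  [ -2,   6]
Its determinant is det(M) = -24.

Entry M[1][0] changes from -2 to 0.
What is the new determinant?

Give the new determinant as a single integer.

Answer: -30

Derivation:
det is linear in row 1: changing M[1][0] by delta changes det by delta * cofactor(1,0).
Cofactor C_10 = (-1)^(1+0) * minor(1,0) = -3
Entry delta = 0 - -2 = 2
Det delta = 2 * -3 = -6
New det = -24 + -6 = -30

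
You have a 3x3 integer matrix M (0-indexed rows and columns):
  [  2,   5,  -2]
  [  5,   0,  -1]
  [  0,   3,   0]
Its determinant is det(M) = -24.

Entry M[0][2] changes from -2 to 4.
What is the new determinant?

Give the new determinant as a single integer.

Answer: 66

Derivation:
det is linear in row 0: changing M[0][2] by delta changes det by delta * cofactor(0,2).
Cofactor C_02 = (-1)^(0+2) * minor(0,2) = 15
Entry delta = 4 - -2 = 6
Det delta = 6 * 15 = 90
New det = -24 + 90 = 66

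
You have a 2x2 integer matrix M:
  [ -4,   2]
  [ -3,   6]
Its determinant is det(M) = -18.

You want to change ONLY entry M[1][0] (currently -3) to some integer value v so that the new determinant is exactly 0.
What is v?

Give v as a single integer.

Answer: -12

Derivation:
det is linear in entry M[1][0]: det = old_det + (v - -3) * C_10
Cofactor C_10 = -2
Want det = 0: -18 + (v - -3) * -2 = 0
  (v - -3) = 18 / -2 = -9
  v = -3 + (-9) = -12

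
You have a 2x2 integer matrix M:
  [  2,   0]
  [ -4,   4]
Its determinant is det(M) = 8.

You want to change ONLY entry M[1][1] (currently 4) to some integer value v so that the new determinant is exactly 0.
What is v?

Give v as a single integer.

det is linear in entry M[1][1]: det = old_det + (v - 4) * C_11
Cofactor C_11 = 2
Want det = 0: 8 + (v - 4) * 2 = 0
  (v - 4) = -8 / 2 = -4
  v = 4 + (-4) = 0

Answer: 0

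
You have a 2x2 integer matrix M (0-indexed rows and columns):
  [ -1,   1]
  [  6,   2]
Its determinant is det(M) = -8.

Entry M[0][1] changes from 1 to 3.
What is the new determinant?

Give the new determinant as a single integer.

Answer: -20

Derivation:
det is linear in row 0: changing M[0][1] by delta changes det by delta * cofactor(0,1).
Cofactor C_01 = (-1)^(0+1) * minor(0,1) = -6
Entry delta = 3 - 1 = 2
Det delta = 2 * -6 = -12
New det = -8 + -12 = -20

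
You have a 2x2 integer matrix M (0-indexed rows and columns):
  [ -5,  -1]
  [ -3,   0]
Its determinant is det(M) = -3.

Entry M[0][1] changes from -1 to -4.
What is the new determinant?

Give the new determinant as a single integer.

Answer: -12

Derivation:
det is linear in row 0: changing M[0][1] by delta changes det by delta * cofactor(0,1).
Cofactor C_01 = (-1)^(0+1) * minor(0,1) = 3
Entry delta = -4 - -1 = -3
Det delta = -3 * 3 = -9
New det = -3 + -9 = -12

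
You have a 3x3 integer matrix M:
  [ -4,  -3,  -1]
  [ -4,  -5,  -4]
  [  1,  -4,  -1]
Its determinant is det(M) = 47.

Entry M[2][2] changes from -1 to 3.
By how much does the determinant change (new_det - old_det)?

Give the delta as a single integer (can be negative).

Answer: 32

Derivation:
Cofactor C_22 = 8
Entry delta = 3 - -1 = 4
Det delta = entry_delta * cofactor = 4 * 8 = 32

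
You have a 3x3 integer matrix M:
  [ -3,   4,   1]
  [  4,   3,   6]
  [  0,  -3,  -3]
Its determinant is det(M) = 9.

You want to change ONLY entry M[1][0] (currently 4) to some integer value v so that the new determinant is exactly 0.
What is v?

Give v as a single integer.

Answer: 3

Derivation:
det is linear in entry M[1][0]: det = old_det + (v - 4) * C_10
Cofactor C_10 = 9
Want det = 0: 9 + (v - 4) * 9 = 0
  (v - 4) = -9 / 9 = -1
  v = 4 + (-1) = 3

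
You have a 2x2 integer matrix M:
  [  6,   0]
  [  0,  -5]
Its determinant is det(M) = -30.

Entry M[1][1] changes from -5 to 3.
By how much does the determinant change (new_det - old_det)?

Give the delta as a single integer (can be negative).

Cofactor C_11 = 6
Entry delta = 3 - -5 = 8
Det delta = entry_delta * cofactor = 8 * 6 = 48

Answer: 48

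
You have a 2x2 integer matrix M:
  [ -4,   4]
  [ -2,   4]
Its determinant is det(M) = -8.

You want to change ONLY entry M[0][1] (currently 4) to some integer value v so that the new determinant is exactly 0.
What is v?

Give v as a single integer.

Answer: 8

Derivation:
det is linear in entry M[0][1]: det = old_det + (v - 4) * C_01
Cofactor C_01 = 2
Want det = 0: -8 + (v - 4) * 2 = 0
  (v - 4) = 8 / 2 = 4
  v = 4 + (4) = 8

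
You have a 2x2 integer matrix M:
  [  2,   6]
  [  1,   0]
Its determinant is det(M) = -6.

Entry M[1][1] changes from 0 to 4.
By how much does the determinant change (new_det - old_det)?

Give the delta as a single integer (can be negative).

Cofactor C_11 = 2
Entry delta = 4 - 0 = 4
Det delta = entry_delta * cofactor = 4 * 2 = 8

Answer: 8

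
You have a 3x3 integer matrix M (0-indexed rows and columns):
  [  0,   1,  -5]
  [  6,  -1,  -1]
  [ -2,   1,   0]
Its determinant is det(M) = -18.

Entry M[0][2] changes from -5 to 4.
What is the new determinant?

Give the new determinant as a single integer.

det is linear in row 0: changing M[0][2] by delta changes det by delta * cofactor(0,2).
Cofactor C_02 = (-1)^(0+2) * minor(0,2) = 4
Entry delta = 4 - -5 = 9
Det delta = 9 * 4 = 36
New det = -18 + 36 = 18

Answer: 18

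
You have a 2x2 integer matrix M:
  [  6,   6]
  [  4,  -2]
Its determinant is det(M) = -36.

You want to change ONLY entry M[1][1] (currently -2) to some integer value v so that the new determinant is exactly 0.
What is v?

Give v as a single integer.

Answer: 4

Derivation:
det is linear in entry M[1][1]: det = old_det + (v - -2) * C_11
Cofactor C_11 = 6
Want det = 0: -36 + (v - -2) * 6 = 0
  (v - -2) = 36 / 6 = 6
  v = -2 + (6) = 4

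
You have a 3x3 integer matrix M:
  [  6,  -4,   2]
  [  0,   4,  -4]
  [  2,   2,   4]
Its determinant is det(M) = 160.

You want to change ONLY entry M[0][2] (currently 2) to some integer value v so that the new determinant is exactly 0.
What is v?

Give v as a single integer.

Answer: 22

Derivation:
det is linear in entry M[0][2]: det = old_det + (v - 2) * C_02
Cofactor C_02 = -8
Want det = 0: 160 + (v - 2) * -8 = 0
  (v - 2) = -160 / -8 = 20
  v = 2 + (20) = 22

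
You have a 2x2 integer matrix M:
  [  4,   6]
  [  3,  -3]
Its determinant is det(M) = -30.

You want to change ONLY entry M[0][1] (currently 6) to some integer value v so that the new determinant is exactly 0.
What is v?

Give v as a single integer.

Answer: -4

Derivation:
det is linear in entry M[0][1]: det = old_det + (v - 6) * C_01
Cofactor C_01 = -3
Want det = 0: -30 + (v - 6) * -3 = 0
  (v - 6) = 30 / -3 = -10
  v = 6 + (-10) = -4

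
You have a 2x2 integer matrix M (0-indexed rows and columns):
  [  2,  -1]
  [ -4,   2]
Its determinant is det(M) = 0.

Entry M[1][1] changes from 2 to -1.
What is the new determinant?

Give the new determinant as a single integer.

det is linear in row 1: changing M[1][1] by delta changes det by delta * cofactor(1,1).
Cofactor C_11 = (-1)^(1+1) * minor(1,1) = 2
Entry delta = -1 - 2 = -3
Det delta = -3 * 2 = -6
New det = 0 + -6 = -6

Answer: -6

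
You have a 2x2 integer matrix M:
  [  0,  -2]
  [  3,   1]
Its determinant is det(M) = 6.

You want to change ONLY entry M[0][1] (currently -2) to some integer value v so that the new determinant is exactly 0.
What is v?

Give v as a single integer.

Answer: 0

Derivation:
det is linear in entry M[0][1]: det = old_det + (v - -2) * C_01
Cofactor C_01 = -3
Want det = 0: 6 + (v - -2) * -3 = 0
  (v - -2) = -6 / -3 = 2
  v = -2 + (2) = 0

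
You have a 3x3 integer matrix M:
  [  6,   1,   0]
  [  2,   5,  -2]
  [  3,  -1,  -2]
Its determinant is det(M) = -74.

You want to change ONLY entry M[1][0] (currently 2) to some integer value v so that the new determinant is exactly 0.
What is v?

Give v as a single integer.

Answer: 39

Derivation:
det is linear in entry M[1][0]: det = old_det + (v - 2) * C_10
Cofactor C_10 = 2
Want det = 0: -74 + (v - 2) * 2 = 0
  (v - 2) = 74 / 2 = 37
  v = 2 + (37) = 39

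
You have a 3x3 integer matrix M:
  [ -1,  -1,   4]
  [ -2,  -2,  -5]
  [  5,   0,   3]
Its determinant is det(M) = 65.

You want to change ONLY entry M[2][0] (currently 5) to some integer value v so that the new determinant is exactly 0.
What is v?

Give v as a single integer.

Answer: 0

Derivation:
det is linear in entry M[2][0]: det = old_det + (v - 5) * C_20
Cofactor C_20 = 13
Want det = 0: 65 + (v - 5) * 13 = 0
  (v - 5) = -65 / 13 = -5
  v = 5 + (-5) = 0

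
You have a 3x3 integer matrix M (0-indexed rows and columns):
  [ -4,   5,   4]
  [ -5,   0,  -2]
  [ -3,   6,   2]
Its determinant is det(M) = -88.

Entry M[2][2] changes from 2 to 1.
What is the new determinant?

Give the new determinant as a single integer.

Answer: -113

Derivation:
det is linear in row 2: changing M[2][2] by delta changes det by delta * cofactor(2,2).
Cofactor C_22 = (-1)^(2+2) * minor(2,2) = 25
Entry delta = 1 - 2 = -1
Det delta = -1 * 25 = -25
New det = -88 + -25 = -113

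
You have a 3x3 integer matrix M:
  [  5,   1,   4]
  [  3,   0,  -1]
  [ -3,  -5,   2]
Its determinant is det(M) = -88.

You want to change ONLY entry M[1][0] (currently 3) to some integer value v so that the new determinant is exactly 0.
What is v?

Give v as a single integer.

det is linear in entry M[1][0]: det = old_det + (v - 3) * C_10
Cofactor C_10 = -22
Want det = 0: -88 + (v - 3) * -22 = 0
  (v - 3) = 88 / -22 = -4
  v = 3 + (-4) = -1

Answer: -1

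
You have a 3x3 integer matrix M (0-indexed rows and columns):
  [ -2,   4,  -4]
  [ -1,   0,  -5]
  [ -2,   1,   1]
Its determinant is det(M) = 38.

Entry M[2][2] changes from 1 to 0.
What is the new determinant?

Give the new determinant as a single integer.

det is linear in row 2: changing M[2][2] by delta changes det by delta * cofactor(2,2).
Cofactor C_22 = (-1)^(2+2) * minor(2,2) = 4
Entry delta = 0 - 1 = -1
Det delta = -1 * 4 = -4
New det = 38 + -4 = 34

Answer: 34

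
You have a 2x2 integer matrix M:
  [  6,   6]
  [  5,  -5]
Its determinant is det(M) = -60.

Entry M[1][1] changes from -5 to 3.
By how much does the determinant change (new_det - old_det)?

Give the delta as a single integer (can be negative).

Answer: 48

Derivation:
Cofactor C_11 = 6
Entry delta = 3 - -5 = 8
Det delta = entry_delta * cofactor = 8 * 6 = 48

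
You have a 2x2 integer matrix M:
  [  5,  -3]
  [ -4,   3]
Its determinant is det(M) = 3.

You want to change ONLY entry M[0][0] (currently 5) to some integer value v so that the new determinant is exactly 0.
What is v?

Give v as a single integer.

Answer: 4

Derivation:
det is linear in entry M[0][0]: det = old_det + (v - 5) * C_00
Cofactor C_00 = 3
Want det = 0: 3 + (v - 5) * 3 = 0
  (v - 5) = -3 / 3 = -1
  v = 5 + (-1) = 4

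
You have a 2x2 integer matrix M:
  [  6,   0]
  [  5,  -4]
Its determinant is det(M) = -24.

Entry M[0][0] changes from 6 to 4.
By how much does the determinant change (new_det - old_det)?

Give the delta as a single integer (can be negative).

Cofactor C_00 = -4
Entry delta = 4 - 6 = -2
Det delta = entry_delta * cofactor = -2 * -4 = 8

Answer: 8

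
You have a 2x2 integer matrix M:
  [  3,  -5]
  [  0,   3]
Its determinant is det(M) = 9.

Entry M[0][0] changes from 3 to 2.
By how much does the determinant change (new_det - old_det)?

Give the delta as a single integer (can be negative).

Cofactor C_00 = 3
Entry delta = 2 - 3 = -1
Det delta = entry_delta * cofactor = -1 * 3 = -3

Answer: -3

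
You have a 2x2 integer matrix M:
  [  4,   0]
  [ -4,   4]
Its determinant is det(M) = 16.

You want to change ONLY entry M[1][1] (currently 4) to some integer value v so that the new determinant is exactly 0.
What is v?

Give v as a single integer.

det is linear in entry M[1][1]: det = old_det + (v - 4) * C_11
Cofactor C_11 = 4
Want det = 0: 16 + (v - 4) * 4 = 0
  (v - 4) = -16 / 4 = -4
  v = 4 + (-4) = 0

Answer: 0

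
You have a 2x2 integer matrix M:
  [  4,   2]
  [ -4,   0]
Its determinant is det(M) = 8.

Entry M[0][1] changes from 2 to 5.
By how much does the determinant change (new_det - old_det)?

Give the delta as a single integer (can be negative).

Cofactor C_01 = 4
Entry delta = 5 - 2 = 3
Det delta = entry_delta * cofactor = 3 * 4 = 12

Answer: 12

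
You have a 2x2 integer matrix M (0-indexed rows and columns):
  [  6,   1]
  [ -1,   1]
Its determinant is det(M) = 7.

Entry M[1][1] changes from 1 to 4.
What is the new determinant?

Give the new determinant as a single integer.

det is linear in row 1: changing M[1][1] by delta changes det by delta * cofactor(1,1).
Cofactor C_11 = (-1)^(1+1) * minor(1,1) = 6
Entry delta = 4 - 1 = 3
Det delta = 3 * 6 = 18
New det = 7 + 18 = 25

Answer: 25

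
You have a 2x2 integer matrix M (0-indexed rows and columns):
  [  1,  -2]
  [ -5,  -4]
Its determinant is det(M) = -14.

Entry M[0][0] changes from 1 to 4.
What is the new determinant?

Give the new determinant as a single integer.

Answer: -26

Derivation:
det is linear in row 0: changing M[0][0] by delta changes det by delta * cofactor(0,0).
Cofactor C_00 = (-1)^(0+0) * minor(0,0) = -4
Entry delta = 4 - 1 = 3
Det delta = 3 * -4 = -12
New det = -14 + -12 = -26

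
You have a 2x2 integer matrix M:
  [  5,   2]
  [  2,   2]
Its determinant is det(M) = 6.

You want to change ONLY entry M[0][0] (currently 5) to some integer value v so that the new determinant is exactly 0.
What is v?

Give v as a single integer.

Answer: 2

Derivation:
det is linear in entry M[0][0]: det = old_det + (v - 5) * C_00
Cofactor C_00 = 2
Want det = 0: 6 + (v - 5) * 2 = 0
  (v - 5) = -6 / 2 = -3
  v = 5 + (-3) = 2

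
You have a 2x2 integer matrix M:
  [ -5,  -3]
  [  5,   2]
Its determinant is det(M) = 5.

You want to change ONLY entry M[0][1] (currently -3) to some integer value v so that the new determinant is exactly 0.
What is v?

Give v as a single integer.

det is linear in entry M[0][1]: det = old_det + (v - -3) * C_01
Cofactor C_01 = -5
Want det = 0: 5 + (v - -3) * -5 = 0
  (v - -3) = -5 / -5 = 1
  v = -3 + (1) = -2

Answer: -2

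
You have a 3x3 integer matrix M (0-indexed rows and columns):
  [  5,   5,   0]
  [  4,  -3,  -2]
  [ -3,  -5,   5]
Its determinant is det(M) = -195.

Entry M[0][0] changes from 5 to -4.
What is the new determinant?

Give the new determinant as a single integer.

Answer: 30

Derivation:
det is linear in row 0: changing M[0][0] by delta changes det by delta * cofactor(0,0).
Cofactor C_00 = (-1)^(0+0) * minor(0,0) = -25
Entry delta = -4 - 5 = -9
Det delta = -9 * -25 = 225
New det = -195 + 225 = 30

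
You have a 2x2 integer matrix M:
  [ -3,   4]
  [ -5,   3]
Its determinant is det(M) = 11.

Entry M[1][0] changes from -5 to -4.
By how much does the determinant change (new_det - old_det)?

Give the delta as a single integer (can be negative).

Cofactor C_10 = -4
Entry delta = -4 - -5 = 1
Det delta = entry_delta * cofactor = 1 * -4 = -4

Answer: -4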